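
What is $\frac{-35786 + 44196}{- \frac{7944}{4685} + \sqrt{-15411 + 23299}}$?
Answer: $\frac{19562522025}{10817023729} + \frac{92296491125 \sqrt{493}}{21634047458} \approx 96.535$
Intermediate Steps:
$\frac{-35786 + 44196}{- \frac{7944}{4685} + \sqrt{-15411 + 23299}} = \frac{8410}{\left(-7944\right) \frac{1}{4685} + \sqrt{7888}} = \frac{8410}{- \frac{7944}{4685} + 4 \sqrt{493}}$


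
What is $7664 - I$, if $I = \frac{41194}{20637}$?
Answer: $\frac{158120774}{20637} \approx 7662.0$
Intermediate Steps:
$I = \frac{41194}{20637}$ ($I = 41194 \cdot \frac{1}{20637} = \frac{41194}{20637} \approx 1.9961$)
$7664 - I = 7664 - \frac{41194}{20637} = \frac{158120774}{20637}$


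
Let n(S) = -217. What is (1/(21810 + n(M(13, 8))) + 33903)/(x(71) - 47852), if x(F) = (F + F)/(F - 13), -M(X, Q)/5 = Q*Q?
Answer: -21229956920/29963245741 ≈ -0.70853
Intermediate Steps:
M(X, Q) = -5*Q² (M(X, Q) = -5*Q*Q = -5*Q²)
x(F) = 2*F/(-13 + F) (x(F) = (2*F)/(-13 + F) = 2*F/(-13 + F))
(1/(21810 + n(M(13, 8))) + 33903)/(x(71) - 47852) = (1/(21810 - 217) + 33903)/(2*71/(-13 + 71) - 47852) = (1/21593 + 33903)/(2*71/58 - 47852) = (1/21593 + 33903)/(2*71*(1/58) - 47852) = 732067480/(21593*(71/29 - 47852)) = 732067480/(21593*(-1387637/29)) = (732067480/21593)*(-29/1387637) = -21229956920/29963245741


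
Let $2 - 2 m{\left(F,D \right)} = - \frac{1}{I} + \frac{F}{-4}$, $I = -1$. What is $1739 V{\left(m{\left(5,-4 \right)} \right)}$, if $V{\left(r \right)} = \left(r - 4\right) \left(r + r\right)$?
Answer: $- \frac{359973}{32} \approx -11249.0$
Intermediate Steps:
$m{\left(F,D \right)} = \frac{1}{2} + \frac{F}{8}$ ($m{\left(F,D \right)} = 1 - \frac{- \frac{1}{-1} + \frac{F}{-4}}{2} = 1 - \frac{\left(-1\right) \left(-1\right) + F \left(- \frac{1}{4}\right)}{2} = 1 - \frac{1 - \frac{F}{4}}{2} = 1 + \left(- \frac{1}{2} + \frac{F}{8}\right) = \frac{1}{2} + \frac{F}{8}$)
$V{\left(r \right)} = 2 r \left(-4 + r\right)$ ($V{\left(r \right)} = \left(-4 + r\right) 2 r = 2 r \left(-4 + r\right)$)
$1739 V{\left(m{\left(5,-4 \right)} \right)} = 1739 \cdot 2 \left(\frac{1}{2} + \frac{1}{8} \cdot 5\right) \left(-4 + \left(\frac{1}{2} + \frac{1}{8} \cdot 5\right)\right) = 1739 \cdot 2 \left(\frac{1}{2} + \frac{5}{8}\right) \left(-4 + \left(\frac{1}{2} + \frac{5}{8}\right)\right) = 1739 \cdot 2 \cdot \frac{9}{8} \left(-4 + \frac{9}{8}\right) = 1739 \cdot 2 \cdot \frac{9}{8} \left(- \frac{23}{8}\right) = 1739 \left(- \frac{207}{32}\right) = - \frac{359973}{32}$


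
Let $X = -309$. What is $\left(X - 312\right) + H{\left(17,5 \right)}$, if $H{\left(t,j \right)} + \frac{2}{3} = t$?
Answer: $- \frac{1814}{3} \approx -604.67$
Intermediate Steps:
$H{\left(t,j \right)} = - \frac{2}{3} + t$
$\left(X - 312\right) + H{\left(17,5 \right)} = \left(-309 - 312\right) + \left(- \frac{2}{3} + 17\right) = -621 + \frac{49}{3} = - \frac{1814}{3}$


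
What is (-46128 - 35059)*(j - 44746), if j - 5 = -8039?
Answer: 4285049860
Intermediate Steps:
j = -8034 (j = 5 - 8039 = -8034)
(-46128 - 35059)*(j - 44746) = (-46128 - 35059)*(-8034 - 44746) = -81187*(-52780) = 4285049860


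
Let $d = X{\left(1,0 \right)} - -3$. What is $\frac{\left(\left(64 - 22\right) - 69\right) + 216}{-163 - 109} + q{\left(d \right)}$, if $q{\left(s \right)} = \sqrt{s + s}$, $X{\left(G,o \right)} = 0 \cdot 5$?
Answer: $- \frac{189}{272} + \sqrt{6} \approx 1.7546$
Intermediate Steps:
$X{\left(G,o \right)} = 0$
$d = 3$ ($d = 0 - -3 = 0 + 3 = 3$)
$q{\left(s \right)} = \sqrt{2} \sqrt{s}$ ($q{\left(s \right)} = \sqrt{2 s} = \sqrt{2} \sqrt{s}$)
$\frac{\left(\left(64 - 22\right) - 69\right) + 216}{-163 - 109} + q{\left(d \right)} = \frac{\left(\left(64 - 22\right) - 69\right) + 216}{-163 - 109} + \sqrt{2} \sqrt{3} = \frac{\left(42 - 69\right) + 216}{-272} + \sqrt{6} = \left(-27 + 216\right) \left(- \frac{1}{272}\right) + \sqrt{6} = 189 \left(- \frac{1}{272}\right) + \sqrt{6} = - \frac{189}{272} + \sqrt{6}$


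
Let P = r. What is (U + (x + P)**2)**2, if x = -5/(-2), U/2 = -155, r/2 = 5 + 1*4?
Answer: 194481/16 ≈ 12155.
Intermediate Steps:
r = 18 (r = 2*(5 + 1*4) = 2*(5 + 4) = 2*9 = 18)
U = -310 (U = 2*(-155) = -310)
P = 18
x = 5/2 (x = -5*(-1/2) = 5/2 ≈ 2.5000)
(U + (x + P)**2)**2 = (-310 + (5/2 + 18)**2)**2 = (-310 + (41/2)**2)**2 = (-310 + 1681/4)**2 = (441/4)**2 = 194481/16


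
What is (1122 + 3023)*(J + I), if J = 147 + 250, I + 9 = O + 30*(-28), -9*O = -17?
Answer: -16791395/9 ≈ -1.8657e+6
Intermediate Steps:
O = 17/9 (O = -⅑*(-17) = 17/9 ≈ 1.8889)
I = -7624/9 (I = -9 + (17/9 + 30*(-28)) = -9 + (17/9 - 840) = -9 - 7543/9 = -7624/9 ≈ -847.11)
J = 397
(1122 + 3023)*(J + I) = (1122 + 3023)*(397 - 7624/9) = 4145*(-4051/9) = -16791395/9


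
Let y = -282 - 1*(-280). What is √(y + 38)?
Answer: 6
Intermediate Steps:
y = -2 (y = -282 + 280 = -2)
√(y + 38) = √(-2 + 38) = √36 = 6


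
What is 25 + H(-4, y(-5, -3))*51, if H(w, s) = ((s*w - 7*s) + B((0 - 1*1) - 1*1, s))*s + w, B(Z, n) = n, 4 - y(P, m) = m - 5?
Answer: -73619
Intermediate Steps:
y(P, m) = 9 - m (y(P, m) = 4 - (m - 5) = 4 - (-5 + m) = 4 + (5 - m) = 9 - m)
H(w, s) = w + s*(-6*s + s*w) (H(w, s) = ((s*w - 7*s) + s)*s + w = ((-7*s + s*w) + s)*s + w = (-6*s + s*w)*s + w = s*(-6*s + s*w) + w = w + s*(-6*s + s*w))
25 + H(-4, y(-5, -3))*51 = 25 + (-4 - 6*(9 - 1*(-3))**2 - 4*(9 - 1*(-3))**2)*51 = 25 + (-4 - 6*(9 + 3)**2 - 4*(9 + 3)**2)*51 = 25 + (-4 - 6*12**2 - 4*12**2)*51 = 25 + (-4 - 6*144 - 4*144)*51 = 25 + (-4 - 864 - 576)*51 = 25 - 1444*51 = 25 - 73644 = -73619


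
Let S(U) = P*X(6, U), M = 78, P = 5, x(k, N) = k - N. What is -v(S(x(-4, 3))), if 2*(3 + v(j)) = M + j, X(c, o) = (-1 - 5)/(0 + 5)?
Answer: -33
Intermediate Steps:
X(c, o) = -6/5
S(U) = -6 (S(U) = 5*(-6/5) = -6)
v(j) = 36 + j/2 (v(j) = -3 + (78 + j)/2 = -3 + (39 + j/2) = 36 + j/2)
-v(S(x(-4, 3))) = -(36 + (½)*(-6)) = -(36 - 3) = -1*33 = -33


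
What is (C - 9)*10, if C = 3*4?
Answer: 30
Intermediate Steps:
C = 12
(C - 9)*10 = (12 - 9)*10 = 3*10 = 30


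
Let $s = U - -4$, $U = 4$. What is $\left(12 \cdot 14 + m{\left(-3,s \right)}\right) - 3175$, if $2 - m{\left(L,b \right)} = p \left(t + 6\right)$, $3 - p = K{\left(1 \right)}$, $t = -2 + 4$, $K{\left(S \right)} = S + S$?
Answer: $-3013$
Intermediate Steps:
$K{\left(S \right)} = 2 S$
$t = 2$
$p = 1$ ($p = 3 - 2 \cdot 1 = 3 - 2 = 1$)
$s = 8$ ($s = 4 - -4 = 4 + 4 = 8$)
$m{\left(L,b \right)} = -6$ ($m{\left(L,b \right)} = 2 - 1 \left(2 + 6\right) = 2 - 1 \cdot 8 = 2 - 8 = -6$)
$\left(12 \cdot 14 + m{\left(-3,s \right)}\right) - 3175 = \left(12 \cdot 14 - 6\right) - 3175 = \left(168 - 6\right) - 3175 = 162 - 3175 = -3013$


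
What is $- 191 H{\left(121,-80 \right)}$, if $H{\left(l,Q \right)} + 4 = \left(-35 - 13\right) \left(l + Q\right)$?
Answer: $376652$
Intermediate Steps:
$H{\left(l,Q \right)} = -4 - 48 Q - 48 l$ ($H{\left(l,Q \right)} = -4 + \left(-35 - 13\right) \left(l + Q\right) = -4 - 48 \left(Q + l\right) = -4 - \left(48 Q + 48 l\right) = -4 - 48 Q - 48 l$)
$- 191 H{\left(121,-80 \right)} = - 191 \left(-4 - -3840 - 5808\right) = - 191 \left(-4 + 3840 - 5808\right) = \left(-191\right) \left(-1972\right) = 376652$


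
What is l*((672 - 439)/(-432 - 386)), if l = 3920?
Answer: -456680/409 ≈ -1116.6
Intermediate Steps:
l*((672 - 439)/(-432 - 386)) = 3920*((672 - 439)/(-432 - 386)) = 3920*(233/(-818)) = 3920*(233*(-1/818)) = 3920*(-233/818) = -456680/409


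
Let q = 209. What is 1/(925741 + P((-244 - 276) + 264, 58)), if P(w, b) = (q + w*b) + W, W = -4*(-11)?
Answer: 1/911146 ≈ 1.0975e-6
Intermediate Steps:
W = 44
P(w, b) = 253 + b*w (P(w, b) = (209 + w*b) + 44 = (209 + b*w) + 44 = 253 + b*w)
1/(925741 + P((-244 - 276) + 264, 58)) = 1/(925741 + (253 + 58*((-244 - 276) + 264))) = 1/(925741 + (253 + 58*(-520 + 264))) = 1/(925741 + (253 + 58*(-256))) = 1/(925741 + (253 - 14848)) = 1/(925741 - 14595) = 1/911146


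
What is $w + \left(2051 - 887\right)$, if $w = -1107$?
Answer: $57$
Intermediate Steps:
$w + \left(2051 - 887\right) = -1107 + \left(2051 - 887\right) = -1107 + 1164 = 57$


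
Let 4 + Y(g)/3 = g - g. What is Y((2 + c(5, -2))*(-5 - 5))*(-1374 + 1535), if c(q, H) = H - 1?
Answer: -1932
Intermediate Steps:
c(q, H) = -1 + H
Y(g) = -12 (Y(g) = -12 + 3*(g - g) = -12 + 3*0 = -12 + 0 = -12)
Y((2 + c(5, -2))*(-5 - 5))*(-1374 + 1535) = -12*(-1374 + 1535) = -12*161 = -1932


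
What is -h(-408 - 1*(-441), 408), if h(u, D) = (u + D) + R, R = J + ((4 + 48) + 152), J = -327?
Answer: -318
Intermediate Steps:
R = -123 (R = -327 + ((4 + 48) + 152) = -327 + (52 + 152) = -327 + 204 = -123)
h(u, D) = -123 + D + u (h(u, D) = (u + D) - 123 = (D + u) - 123 = -123 + D + u)
-h(-408 - 1*(-441), 408) = -(-123 + 408 + (-408 - 1*(-441))) = -(-123 + 408 + (-408 + 441)) = -(-123 + 408 + 33) = -1*318 = -318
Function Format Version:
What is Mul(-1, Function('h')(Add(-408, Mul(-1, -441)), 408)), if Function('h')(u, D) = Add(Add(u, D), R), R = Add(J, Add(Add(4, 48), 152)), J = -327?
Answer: -318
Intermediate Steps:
R = -123 (R = Add(-327, Add(Add(4, 48), 152)) = Add(-327, Add(52, 152)) = Add(-327, 204) = -123)
Function('h')(u, D) = Add(-123, D, u) (Function('h')(u, D) = Add(Add(u, D), -123) = Add(Add(D, u), -123) = Add(-123, D, u))
Mul(-1, Function('h')(Add(-408, Mul(-1, -441)), 408)) = Mul(-1, Add(-123, 408, Add(-408, Mul(-1, -441)))) = Mul(-1, Add(-123, 408, Add(-408, 441))) = Mul(-1, Add(-123, 408, 33)) = Mul(-1, 318) = -318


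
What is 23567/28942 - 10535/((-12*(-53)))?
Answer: -144957679/9203556 ≈ -15.750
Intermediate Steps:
23567/28942 - 10535/((-12*(-53))) = 23567*(1/28942) - 10535/636 = 23567/28942 - 10535*1/636 = 23567/28942 - 10535/636 = -144957679/9203556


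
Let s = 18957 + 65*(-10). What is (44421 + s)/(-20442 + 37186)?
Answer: 7841/2093 ≈ 3.7463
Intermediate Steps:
s = 18307 (s = 18957 - 650 = 18307)
(44421 + s)/(-20442 + 37186) = (44421 + 18307)/(-20442 + 37186) = 62728/16744 = 62728*(1/16744) = 7841/2093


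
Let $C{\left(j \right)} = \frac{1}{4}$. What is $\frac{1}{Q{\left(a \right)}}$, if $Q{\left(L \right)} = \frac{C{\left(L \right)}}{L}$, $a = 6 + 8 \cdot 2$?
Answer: $88$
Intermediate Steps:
$C{\left(j \right)} = \frac{1}{4}$
$a = 22$ ($a = 6 + 16 = 22$)
$Q{\left(L \right)} = \frac{1}{4 L}$
$\frac{1}{Q{\left(a \right)}} = \frac{1}{\frac{1}{4} \cdot \frac{1}{22}} = \frac{1}{\frac{1}{88}} = 88$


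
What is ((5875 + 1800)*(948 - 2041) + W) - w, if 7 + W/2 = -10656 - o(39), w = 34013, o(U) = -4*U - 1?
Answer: -8443800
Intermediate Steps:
o(U) = -1 - 4*U
W = -21012 (W = -14 + 2*(-10656 - (-1 - 4*39)) = -14 + 2*(-10656 - (-1 - 156)) = -14 + 2*(-10656 - 1*(-157)) = -14 + 2*(-10656 + 157) = -14 + 2*(-10499) = -14 - 20998 = -21012)
((5875 + 1800)*(948 - 2041) + W) - w = ((5875 + 1800)*(948 - 2041) - 21012) - 1*34013 = (7675*(-1093) - 21012) - 34013 = (-8388775 - 21012) - 34013 = -8409787 - 34013 = -8443800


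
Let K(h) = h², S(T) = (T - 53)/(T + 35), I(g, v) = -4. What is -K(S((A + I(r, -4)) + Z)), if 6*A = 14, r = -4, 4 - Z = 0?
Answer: -361/196 ≈ -1.8418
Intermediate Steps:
Z = 4 (Z = 4 - 1*0 = 4 + 0 = 4)
A = 7/3 (A = (⅙)*14 = 7/3 ≈ 2.3333)
S(T) = (-53 + T)/(35 + T)
-K(S((A + I(r, -4)) + Z)) = -((-53 + ((7/3 - 4) + 4))/(35 + ((7/3 - 4) + 4)))² = -((-53 + (-5/3 + 4))/(35 + (-5/3 + 4)))² = -((-53 + 7/3)/(35 + 7/3))² = -(-152/3/(112/3))² = -((3/112)*(-152/3))² = -(-19/14)² = -1*361/196 = -361/196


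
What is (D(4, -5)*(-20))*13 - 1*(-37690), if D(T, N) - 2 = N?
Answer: 38470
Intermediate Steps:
D(T, N) = 2 + N
(D(4, -5)*(-20))*13 - 1*(-37690) = ((2 - 5)*(-20))*13 - 1*(-37690) = -3*(-20)*13 + 37690 = 60*13 + 37690 = 780 + 37690 = 38470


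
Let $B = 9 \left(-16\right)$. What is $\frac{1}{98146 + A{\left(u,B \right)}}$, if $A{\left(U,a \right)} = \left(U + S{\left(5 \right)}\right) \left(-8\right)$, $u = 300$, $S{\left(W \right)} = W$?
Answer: $\frac{1}{95706} \approx 1.0449 \cdot 10^{-5}$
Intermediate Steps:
$B = -144$
$A{\left(U,a \right)} = -40 - 8 U$ ($A{\left(U,a \right)} = \left(U + 5\right) \left(-8\right) = \left(5 + U\right) \left(-8\right) = -40 - 8 U$)
$\frac{1}{98146 + A{\left(u,B \right)}} = \frac{1}{98146 - 2440} = \frac{1}{95706}$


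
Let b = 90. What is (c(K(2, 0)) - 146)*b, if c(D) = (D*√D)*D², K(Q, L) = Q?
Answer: -13140 + 720*√2 ≈ -12122.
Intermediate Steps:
c(D) = D^(7/2) (c(D) = D^(3/2)*D² = D^(7/2))
(c(K(2, 0)) - 146)*b = (2^(7/2) - 146)*90 = (8*√2 - 146)*90 = (-146 + 8*√2)*90 = -13140 + 720*√2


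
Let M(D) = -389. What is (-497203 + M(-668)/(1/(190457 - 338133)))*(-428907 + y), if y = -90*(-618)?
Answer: -21258232147407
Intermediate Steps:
y = 55620
(-497203 + M(-668)/(1/(190457 - 338133)))*(-428907 + y) = (-497203 - 389/(1/(190457 - 338133)))*(-428907 + 55620) = (-497203 - 389/(1/(-147676)))*(-373287) = (-497203 - 389/(-1/147676))*(-373287) = (-497203 - 389*(-147676))*(-373287) = (-497203 + 57445964)*(-373287) = 56948761*(-373287) = -21258232147407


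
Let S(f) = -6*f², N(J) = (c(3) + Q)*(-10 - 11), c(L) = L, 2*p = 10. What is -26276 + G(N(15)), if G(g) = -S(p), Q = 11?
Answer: -26126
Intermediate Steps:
p = 5 (p = (½)*10 = 5)
N(J) = -294 (N(J) = (3 + 11)*(-10 - 11) = 14*(-21) = -294)
G(g) = 150 (G(g) = -(-6)*5² = -(-6)*25 = -1*(-150) = 150)
-26276 + G(N(15)) = -26276 + 150 = -26126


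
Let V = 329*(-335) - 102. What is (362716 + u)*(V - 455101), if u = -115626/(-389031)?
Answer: -26594979151622532/129677 ≈ -2.0509e+11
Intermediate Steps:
u = 38542/129677 (u = -115626*(-1/389031) = 38542/129677 ≈ 0.29722)
V = -110317 (V = -110215 - 102 = -110317)
(362716 + u)*(V - 455101) = (362716 + 38542/129677)*(-110317 - 455101) = (47035961274/129677)*(-565418) = -26594979151622532/129677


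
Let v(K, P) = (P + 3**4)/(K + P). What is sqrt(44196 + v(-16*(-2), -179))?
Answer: sqrt(397770)/3 ≈ 210.23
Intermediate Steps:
v(K, P) = (81 + P)/(K + P) (v(K, P) = (P + 81)/(K + P) = (81 + P)/(K + P))
sqrt(44196 + v(-16*(-2), -179)) = sqrt(44196 + (81 - 179)/(-16*(-2) - 179)) = sqrt(44196 - 98/(32 - 179)) = sqrt(44196 - 98/(-147)) = sqrt(44196 - 1/147*(-98)) = sqrt(44196 + 2/3) = sqrt(132590/3) = sqrt(397770)/3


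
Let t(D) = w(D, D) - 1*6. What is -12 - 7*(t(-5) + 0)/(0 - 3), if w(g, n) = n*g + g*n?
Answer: 272/3 ≈ 90.667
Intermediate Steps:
w(g, n) = 2*g*n (w(g, n) = g*n + g*n = 2*g*n)
t(D) = -6 + 2*D² (t(D) = 2*D*D - 1*6 = 2*D² - 6 = -6 + 2*D²)
-12 - 7*(t(-5) + 0)/(0 - 3) = -12 - 7*((-6 + 2*(-5)²) + 0)/(0 - 3) = -12 - 7*((-6 + 2*25) + 0)/(-3) = -12 - 7*((-6 + 50) + 0)*(-1)/3 = -12 - 7*(44 + 0)*(-1)/3 = -12 - 308*(-1)/3 = -12 - 7*(-44/3) = -12 + 308/3 = 272/3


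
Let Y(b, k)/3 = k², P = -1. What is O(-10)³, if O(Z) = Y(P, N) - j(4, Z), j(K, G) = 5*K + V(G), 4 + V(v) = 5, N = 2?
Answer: -729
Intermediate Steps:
V(v) = 1 (V(v) = -4 + 5 = 1)
Y(b, k) = 3*k²
j(K, G) = 1 + 5*K (j(K, G) = 5*K + 1 = 1 + 5*K)
O(Z) = -9 (O(Z) = 3*2² - (1 + 5*4) = 3*4 - (1 + 20) = 12 - 1*21 = 12 - 21 = -9)
O(-10)³ = (-9)³ = -729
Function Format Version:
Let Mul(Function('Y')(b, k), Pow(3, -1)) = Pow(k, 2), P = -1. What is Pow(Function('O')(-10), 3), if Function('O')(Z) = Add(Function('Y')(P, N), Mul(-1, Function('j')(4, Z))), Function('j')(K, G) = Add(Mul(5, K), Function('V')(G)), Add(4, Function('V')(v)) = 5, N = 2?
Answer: -729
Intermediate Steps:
Function('V')(v) = 1 (Function('V')(v) = Add(-4, 5) = 1)
Function('Y')(b, k) = Mul(3, Pow(k, 2))
Function('j')(K, G) = Add(1, Mul(5, K)) (Function('j')(K, G) = Add(Mul(5, K), 1) = Add(1, Mul(5, K)))
Function('O')(Z) = -9 (Function('O')(Z) = Add(Mul(3, Pow(2, 2)), Mul(-1, Add(1, Mul(5, 4)))) = Add(Mul(3, 4), Mul(-1, Add(1, 20))) = Add(12, Mul(-1, 21)) = Add(12, -21) = -9)
Pow(Function('O')(-10), 3) = Pow(-9, 3) = -729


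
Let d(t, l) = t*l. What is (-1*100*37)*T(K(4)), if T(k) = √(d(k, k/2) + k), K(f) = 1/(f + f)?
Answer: -925*√34/4 ≈ -1348.4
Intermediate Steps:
K(f) = 1/(2*f)
d(t, l) = l*t
T(k) = √(k + k²/2) (T(k) = √((k/2)*k + k) = √(k²/2 + k) = √(k + k²/2))
(-1*100*37)*T(K(4)) = (-1*100*37)*(√2*√(((½)/4)*(2 + (½)/4))/2) = (-100*37)*(√2*√(((½)*(¼))*(2 + (½)*(¼)))/2) = -1850*√2*√((2 + ⅛)/8) = -1850*√2*√((⅛)*(17/8)) = -1850*√2*√(17/64) = -1850*√2*√17/8 = -925*√34/4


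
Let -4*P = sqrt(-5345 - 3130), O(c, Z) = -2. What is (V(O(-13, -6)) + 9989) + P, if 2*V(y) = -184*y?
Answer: 10173 - 5*I*sqrt(339)/4 ≈ 10173.0 - 23.015*I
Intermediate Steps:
P = -5*I*sqrt(339)/4 (P = -sqrt(-5345 - 3130)/4 = -5*I*sqrt(339)/4 ≈ -23.015*I)
V(y) = -92*y (V(y) = (-184*y)/2 = -92*y)
(V(O(-13, -6)) + 9989) + P = (-92*(-2) + 9989) - 5*I*sqrt(339)/4 = (184 + 9989) - 5*I*sqrt(339)/4 = 10173 - 5*I*sqrt(339)/4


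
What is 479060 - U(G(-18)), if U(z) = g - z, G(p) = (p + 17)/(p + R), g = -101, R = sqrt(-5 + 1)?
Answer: 78582413/164 + I/164 ≈ 4.7916e+5 + 0.0060976*I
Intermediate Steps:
R = 2*I (R = sqrt(-4) = 2*I ≈ 2.0*I)
G(p) = (17 + p)/(p + 2*I) (G(p) = (p + 17)/(p + 2*I) = (17 + p)/(p + 2*I))
U(z) = -101 - z
479060 - U(G(-18)) = 479060 - (-101 - (17 - 18)/(-18 + 2*I)) = 479060 - (-101 - (-18 - 2*I)/328*(-1)) = 479060 - (-101 - (-1)*(-18 - 2*I)/328) = 479060 - (-101 + (-18 - 2*I)/328) = 479060 + (101 - (-18 - 2*I)/328) = 479161 - (-18 - 2*I)/328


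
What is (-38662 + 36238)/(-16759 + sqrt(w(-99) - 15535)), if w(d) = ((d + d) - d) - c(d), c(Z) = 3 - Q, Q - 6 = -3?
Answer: 40623816/280879715 + 2424*I*sqrt(15634)/280879715 ≈ 0.14463 + 0.0010791*I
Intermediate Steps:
Q = 3 (Q = 6 - 3 = 3)
c(Z) = 0 (c(Z) = 3 - 1*3 = 3 - 3 = 0)
w(d) = d (w(d) = ((d + d) - d) - 1*0 = (2*d - d) + 0 = d + 0 = d)
(-38662 + 36238)/(-16759 + sqrt(w(-99) - 15535)) = (-38662 + 36238)/(-16759 + sqrt(-99 - 15535)) = -2424/(-16759 + sqrt(-15634)) = -2424/(-16759 + I*sqrt(15634))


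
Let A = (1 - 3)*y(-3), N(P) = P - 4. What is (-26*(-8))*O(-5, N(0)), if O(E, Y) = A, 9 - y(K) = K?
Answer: -4992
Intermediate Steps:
y(K) = 9 - K
N(P) = -4 + P
A = -24 (A = (1 - 3)*(9 - 1*(-3)) = -2*(9 + 3) = -2*12 = -24)
O(E, Y) = -24
(-26*(-8))*O(-5, N(0)) = -26*(-8)*(-24) = 208*(-24) = -4992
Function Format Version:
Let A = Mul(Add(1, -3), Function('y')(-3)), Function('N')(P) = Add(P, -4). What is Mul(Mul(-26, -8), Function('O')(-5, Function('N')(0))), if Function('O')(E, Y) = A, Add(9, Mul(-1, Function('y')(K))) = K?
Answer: -4992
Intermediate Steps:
Function('y')(K) = Add(9, Mul(-1, K))
Function('N')(P) = Add(-4, P)
A = -24 (A = Mul(Add(1, -3), Add(9, Mul(-1, -3))) = Mul(-2, Add(9, 3)) = Mul(-2, 12) = -24)
Function('O')(E, Y) = -24
Mul(Mul(-26, -8), Function('O')(-5, Function('N')(0))) = Mul(Mul(-26, -8), -24) = Mul(208, -24) = -4992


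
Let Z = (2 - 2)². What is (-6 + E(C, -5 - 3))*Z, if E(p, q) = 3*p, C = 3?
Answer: 0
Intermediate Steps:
Z = 0 (Z = 0² = 0)
(-6 + E(C, -5 - 3))*Z = (-6 + 3*3)*0 = (-6 + 9)*0 = 3*0 = 0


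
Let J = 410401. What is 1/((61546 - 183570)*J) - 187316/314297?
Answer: -9380555185835481/15739607685108328 ≈ -0.59598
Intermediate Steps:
1/((61546 - 183570)*J) - 187316/314297 = 1/((61546 - 183570)*410401) - 187316/314297 = (1/410401)/(-122024) - 187316*1/314297 = -1/122024*1/410401 - 187316/314297 = -1/50078771624 - 187316/314297 = -9380555185835481/15739607685108328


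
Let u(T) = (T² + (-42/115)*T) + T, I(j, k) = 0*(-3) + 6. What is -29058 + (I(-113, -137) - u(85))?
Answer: -835612/23 ≈ -36331.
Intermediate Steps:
I(j, k) = 6 (I(j, k) = 0 + 6 = 6)
u(T) = T² + 73*T/115 (u(T) = (T² + (-42*1/115)*T) + T = (T² - 42*T/115) + T = T² + 73*T/115)
-29058 + (I(-113, -137) - u(85)) = -29058 + (6 - 85*(73 + 115*85)/115) = -29058 + (6 - 85*(73 + 9775)/115) = -29058 + (6 - 85*9848/115) = -29058 + (6 - 1*167416/23) = -29058 + (6 - 167416/23) = -29058 - 167278/23 = -835612/23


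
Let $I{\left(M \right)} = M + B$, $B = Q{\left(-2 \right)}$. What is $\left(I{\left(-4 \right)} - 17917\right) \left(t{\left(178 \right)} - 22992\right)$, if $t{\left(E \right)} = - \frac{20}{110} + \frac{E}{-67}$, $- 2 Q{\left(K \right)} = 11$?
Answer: $\frac{303803909094}{737} \approx 4.1222 \cdot 10^{8}$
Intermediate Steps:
$Q{\left(K \right)} = - \frac{11}{2}$ ($Q{\left(K \right)} = \left(- \frac{1}{2}\right) 11 = - \frac{11}{2}$)
$B = - \frac{11}{2} \approx -5.5$
$I{\left(M \right)} = - \frac{11}{2} + M$ ($I{\left(M \right)} = M - \frac{11}{2} = - \frac{11}{2} + M$)
$t{\left(E \right)} = - \frac{2}{11} - \frac{E}{67}$ ($t{\left(E \right)} = \left(-20\right) \frac{1}{110} + E \left(- \frac{1}{67}\right) = - \frac{2}{11} - \frac{E}{67}$)
$\left(I{\left(-4 \right)} - 17917\right) \left(t{\left(178 \right)} - 22992\right) = \left(\left(- \frac{11}{2} - 4\right) - 17917\right) \left(\left(- \frac{2}{11} - \frac{178}{67}\right) - 22992\right) = \left(- \frac{19}{2} - 17917\right) \left(\left(- \frac{2}{11} - \frac{178}{67}\right) - 22992\right) = - \frac{35853 \left(- \frac{2092}{737} - 22992\right)}{2} = \left(- \frac{35853}{2}\right) \left(- \frac{16947196}{737}\right) = \frac{303803909094}{737}$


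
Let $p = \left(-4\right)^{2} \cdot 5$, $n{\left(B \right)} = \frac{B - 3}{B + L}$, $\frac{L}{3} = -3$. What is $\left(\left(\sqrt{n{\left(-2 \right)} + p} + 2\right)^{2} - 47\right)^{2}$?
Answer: $\frac{325504}{121} + \frac{3296 \sqrt{9735}}{121} \approx 5377.8$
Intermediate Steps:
$L = -9$ ($L = 3 \left(-3\right) = -9$)
$n{\left(B \right)} = \frac{-3 + B}{-9 + B}$ ($n{\left(B \right)} = \frac{B - 3}{B - 9} = \frac{-3 + B}{-9 + B}$)
$p = 80$ ($p = 16 \cdot 5 = 80$)
$\left(\left(\sqrt{n{\left(-2 \right)} + p} + 2\right)^{2} - 47\right)^{2} = \left(\left(\sqrt{\frac{-3 - 2}{-9 - 2} + 80} + 2\right)^{2} - 47\right)^{2} = \left(\left(\sqrt{\frac{1}{-11} \left(-5\right) + 80} + 2\right)^{2} - 47\right)^{2} = \left(\left(\sqrt{\left(- \frac{1}{11}\right) \left(-5\right) + 80} + 2\right)^{2} - 47\right)^{2} = \left(\left(\sqrt{\frac{5}{11} + 80} + 2\right)^{2} - 47\right)^{2} = \left(\left(\sqrt{\frac{885}{11}} + 2\right)^{2} - 47\right)^{2} = \left(\left(\frac{\sqrt{9735}}{11} + 2\right)^{2} - 47\right)^{2} = \left(\left(2 + \frac{\sqrt{9735}}{11}\right)^{2} - 47\right)^{2} = \left(-47 + \left(2 + \frac{\sqrt{9735}}{11}\right)^{2}\right)^{2}$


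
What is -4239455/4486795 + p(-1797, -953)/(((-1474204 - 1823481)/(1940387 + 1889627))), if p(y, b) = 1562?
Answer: -5371230024018947/2959207313915 ≈ -1815.1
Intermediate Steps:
-4239455/4486795 + p(-1797, -953)/(((-1474204 - 1823481)/(1940387 + 1889627))) = -4239455/4486795 + 1562/(((-1474204 - 1823481)/(1940387 + 1889627))) = -4239455*1/4486795 + 1562/((-3297685/3830014)) = -847891/897359 + 1562/((-3297685*1/3830014)) = -847891/897359 + 1562/(-3297685/3830014) = -847891/897359 + 1562*(-3830014/3297685) = -847891/897359 - 5982481868/3297685 = -5371230024018947/2959207313915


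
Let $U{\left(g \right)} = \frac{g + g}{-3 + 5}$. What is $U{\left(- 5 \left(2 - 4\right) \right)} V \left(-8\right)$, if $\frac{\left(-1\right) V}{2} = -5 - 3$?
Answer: $-1280$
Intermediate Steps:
$V = 16$ ($V = - 2 \left(-5 - 3\right) = \left(-2\right) \left(-8\right) = 16$)
$U{\left(g \right)} = g$ ($U{\left(g \right)} = \frac{2 g}{2} = 2 g \frac{1}{2} = g$)
$U{\left(- 5 \left(2 - 4\right) \right)} V \left(-8\right) = - 5 \left(2 - 4\right) 16 \left(-8\right) = \left(-5\right) \left(-2\right) 16 \left(-8\right) = 10 \cdot 16 \left(-8\right) = 160 \left(-8\right) = -1280$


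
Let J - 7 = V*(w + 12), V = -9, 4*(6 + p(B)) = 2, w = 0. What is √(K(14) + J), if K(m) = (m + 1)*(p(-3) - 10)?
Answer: I*√1334/2 ≈ 18.262*I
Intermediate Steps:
p(B) = -11/2 (p(B) = -6 + (¼)*2 = -6 + ½ = -11/2)
K(m) = -31/2 - 31*m/2 (K(m) = (m + 1)*(-11/2 - 10) = (1 + m)*(-31/2) = -31/2 - 31*m/2)
J = -101 (J = 7 - 9*(0 + 12) = 7 - 9*12 = 7 - 108 = -101)
√(K(14) + J) = √((-31/2 - 31/2*14) - 101) = √((-31/2 - 217) - 101) = √(-465/2 - 101) = √(-667/2) = I*√1334/2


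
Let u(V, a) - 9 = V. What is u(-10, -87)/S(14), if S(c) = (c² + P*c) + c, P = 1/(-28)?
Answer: -2/419 ≈ -0.0047733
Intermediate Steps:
P = -1/28 ≈ -0.035714
u(V, a) = 9 + V
S(c) = c² + 27*c/28 (S(c) = (c² - c/28) + c = c² + 27*c/28)
u(-10, -87)/S(14) = (9 - 10)/(((1/28)*14*(27 + 28*14))) = -1/((1/28)*14*(27 + 392)) = -1/((1/28)*14*419) = -1/419/2 = -1*2/419 = -2/419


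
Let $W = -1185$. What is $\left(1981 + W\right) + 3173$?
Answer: $3969$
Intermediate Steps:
$\left(1981 + W\right) + 3173 = \left(1981 - 1185\right) + 3173 = 796 + 3173 = 3969$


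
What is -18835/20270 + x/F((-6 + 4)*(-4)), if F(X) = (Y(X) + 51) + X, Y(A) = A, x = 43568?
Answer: 176372283/271618 ≈ 649.34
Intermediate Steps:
F(X) = 51 + 2*X (F(X) = (X + 51) + X = (51 + X) + X = 51 + 2*X)
-18835/20270 + x/F((-6 + 4)*(-4)) = -18835/20270 + 43568/(51 + 2*((-6 + 4)*(-4))) = -18835*1/20270 + 43568/(51 + 2*(-2*(-4))) = -3767/4054 + 43568/(51 + 2*8) = -3767/4054 + 43568/(51 + 16) = -3767/4054 + 43568/67 = 176372283/271618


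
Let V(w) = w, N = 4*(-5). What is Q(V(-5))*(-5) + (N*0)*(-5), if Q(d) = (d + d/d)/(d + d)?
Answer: -2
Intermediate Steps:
N = -20
Q(d) = (1 + d)/(2*d) (Q(d) = (d + 1)/((2*d)) = (1 + d)*(1/(2*d)) = (1 + d)/(2*d))
Q(V(-5))*(-5) + (N*0)*(-5) = ((½)*(1 - 5)/(-5))*(-5) - 20*0*(-5) = ((½)*(-⅕)*(-4))*(-5) + 0*(-5) = (⅖)*(-5) + 0 = -2 + 0 = -2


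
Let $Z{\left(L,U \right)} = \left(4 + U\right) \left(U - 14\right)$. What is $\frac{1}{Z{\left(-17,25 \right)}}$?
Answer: $\frac{1}{319} \approx 0.0031348$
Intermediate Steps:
$Z{\left(L,U \right)} = \left(-14 + U\right) \left(4 + U\right)$ ($Z{\left(L,U \right)} = \left(4 + U\right) \left(-14 + U\right) = \left(-14 + U\right) \left(4 + U\right)$)
$\frac{1}{Z{\left(-17,25 \right)}} = \frac{1}{-56 + 25^{2} - 250} = \frac{1}{-56 + 625 - 250} = \frac{1}{319}$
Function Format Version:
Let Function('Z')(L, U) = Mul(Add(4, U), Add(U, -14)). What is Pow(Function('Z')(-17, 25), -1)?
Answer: Rational(1, 319) ≈ 0.0031348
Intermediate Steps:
Function('Z')(L, U) = Mul(Add(-14, U), Add(4, U)) (Function('Z')(L, U) = Mul(Add(4, U), Add(-14, U)) = Mul(Add(-14, U), Add(4, U)))
Pow(Function('Z')(-17, 25), -1) = Pow(Add(-56, Pow(25, 2), Mul(-10, 25)), -1) = Pow(Add(-56, 625, -250), -1) = Pow(319, -1) = Rational(1, 319)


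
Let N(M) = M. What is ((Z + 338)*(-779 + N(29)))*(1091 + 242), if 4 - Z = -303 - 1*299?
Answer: -943764000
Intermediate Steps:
Z = 606 (Z = 4 - (-303 - 1*299) = 4 - (-303 - 299) = 4 - 1*(-602) = 4 + 602 = 606)
((Z + 338)*(-779 + N(29)))*(1091 + 242) = ((606 + 338)*(-779 + 29))*(1091 + 242) = (944*(-750))*1333 = -708000*1333 = -943764000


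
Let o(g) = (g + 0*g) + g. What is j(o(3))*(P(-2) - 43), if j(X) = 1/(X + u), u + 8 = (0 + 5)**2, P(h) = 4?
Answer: -39/23 ≈ -1.6957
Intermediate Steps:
o(g) = 2*g (o(g) = (g + 0) + g = g + g = 2*g)
u = 17 (u = -8 + (0 + 5)**2 = -8 + 5**2 = -8 + 25 = 17)
j(X) = 1/(17 + X) (j(X) = 1/(X + 17) = 1/(17 + X))
j(o(3))*(P(-2) - 43) = (4 - 43)/(17 + 2*3) = -39/(17 + 6) = -39/23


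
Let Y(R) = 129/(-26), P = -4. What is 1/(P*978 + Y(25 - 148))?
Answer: -26/101841 ≈ -0.00025530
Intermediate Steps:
Y(R) = -129/26 (Y(R) = 129*(-1/26) = -129/26)
1/(P*978 + Y(25 - 148)) = 1/(-4*978 - 129/26) = 1/(-3912 - 129/26) = 1/(-101841/26) = -26/101841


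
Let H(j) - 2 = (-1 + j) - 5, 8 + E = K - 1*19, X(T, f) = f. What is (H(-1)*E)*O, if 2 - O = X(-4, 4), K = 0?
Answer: -270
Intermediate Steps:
O = -2 (O = 2 - 1*4 = 2 - 4 = -2)
E = -27 (E = -8 + (0 - 1*19) = -8 + (0 - 19) = -8 - 19 = -27)
H(j) = -4 + j (H(j) = 2 + ((-1 + j) - 5) = 2 + (-6 + j) = -4 + j)
(H(-1)*E)*O = ((-4 - 1)*(-27))*(-2) = -5*(-27)*(-2) = 135*(-2) = -270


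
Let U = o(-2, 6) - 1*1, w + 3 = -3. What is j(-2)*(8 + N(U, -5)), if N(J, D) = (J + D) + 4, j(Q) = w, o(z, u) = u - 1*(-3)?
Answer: -90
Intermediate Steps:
o(z, u) = 3 + u (o(z, u) = u + 3 = 3 + u)
w = -6 (w = -3 - 3 = -6)
j(Q) = -6
U = 8 (U = (3 + 6) - 1*1 = 9 - 1 = 8)
N(J, D) = 4 + D + J (N(J, D) = (D + J) + 4 = 4 + D + J)
j(-2)*(8 + N(U, -5)) = -6*(8 + (4 - 5 + 8)) = -6*(8 + 7) = -6*15 = -90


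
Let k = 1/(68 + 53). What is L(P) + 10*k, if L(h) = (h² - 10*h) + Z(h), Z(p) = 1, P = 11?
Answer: 1462/121 ≈ 12.083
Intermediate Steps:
L(h) = 1 + h² - 10*h (L(h) = (h² - 10*h) + 1 = 1 + h² - 10*h)
k = 1/121 ≈ 0.0082645
L(P) + 10*k = (1 + 11² - 10*11) + 10*(1/121) = (1 + 121 - 110) + 10/121 = 12 + 10/121 = 1462/121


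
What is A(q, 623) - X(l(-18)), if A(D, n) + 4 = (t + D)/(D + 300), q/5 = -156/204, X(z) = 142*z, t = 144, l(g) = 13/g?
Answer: 4487492/45315 ≈ 99.029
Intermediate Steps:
q = -65/17 (q = 5*(-156/204) = 5*(-156*1/204) = 5*(-13/17) = -65/17 ≈ -3.8235)
A(D, n) = -4 + (144 + D)/(300 + D) (A(D, n) = -4 + (144 + D)/(D + 300) = -4 + (144 + D)/(300 + D))
A(q, 623) - X(l(-18)) = 3*(-352 - 1*(-65/17))/(300 - 65/17) - 142*13/(-18) = 3*(-352 + 65/17)/(5035/17) - 142*13*(-1/18) = 3*(17/5035)*(-5919/17) - 142*(-13)/18 = -17757/5035 - 1*(-923/9) = -17757/5035 + 923/9 = 4487492/45315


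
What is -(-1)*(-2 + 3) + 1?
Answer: 2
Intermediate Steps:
-(-1)*(-2 + 3) + 1 = -(-1) + 1 = -1*(-1) + 1 = 1 + 1 = 2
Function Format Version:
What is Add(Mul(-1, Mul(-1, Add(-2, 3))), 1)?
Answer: 2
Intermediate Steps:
Add(Mul(-1, Mul(-1, Add(-2, 3))), 1) = Add(Mul(-1, Mul(-1, 1)), 1) = Add(Mul(-1, -1), 1) = Add(1, 1) = 2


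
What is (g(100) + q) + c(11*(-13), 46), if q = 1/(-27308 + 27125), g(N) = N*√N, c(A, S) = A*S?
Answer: -1020775/183 ≈ -5578.0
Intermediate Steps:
g(N) = N^(3/2)
q = -1/183 (q = 1/(-183) = -1/183 ≈ -0.0054645)
(g(100) + q) + c(11*(-13), 46) = (100^(3/2) - 1/183) + (11*(-13))*46 = (1000 - 1/183) - 143*46 = 182999/183 - 6578 = -1020775/183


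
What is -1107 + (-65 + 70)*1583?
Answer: 6808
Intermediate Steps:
-1107 + (-65 + 70)*1583 = -1107 + 5*1583 = -1107 + 7915 = 6808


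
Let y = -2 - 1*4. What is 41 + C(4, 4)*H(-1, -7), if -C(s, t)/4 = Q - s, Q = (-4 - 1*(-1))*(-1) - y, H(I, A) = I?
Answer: 61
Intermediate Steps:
y = -6 (y = -2 - 4 = -6)
Q = 9 (Q = (-4 - 1*(-1))*(-1) - 1*(-6) = (-4 + 1)*(-1) + 6 = -3*(-1) + 6 = 3 + 6 = 9)
C(s, t) = -36 + 4*s (C(s, t) = -4*(9 - s) = -36 + 4*s)
41 + C(4, 4)*H(-1, -7) = 41 + (-36 + 4*4)*(-1) = 41 + (-36 + 16)*(-1) = 41 - 20*(-1) = 41 + 20 = 61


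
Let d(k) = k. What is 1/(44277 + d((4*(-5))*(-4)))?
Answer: 1/44357 ≈ 2.2544e-5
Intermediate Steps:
1/(44277 + d((4*(-5))*(-4))) = 1/(44277 + (4*(-5))*(-4)) = 1/(44277 - 20*(-4)) = 1/(44277 + 80) = 1/44357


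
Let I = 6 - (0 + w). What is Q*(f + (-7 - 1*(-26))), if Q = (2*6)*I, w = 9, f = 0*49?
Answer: -684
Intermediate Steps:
f = 0
I = -3 (I = 6 - (0 + 9) = 6 - 1*9 = 6 - 9 = -3)
Q = -36 (Q = (2*6)*(-3) = 12*(-3) = -36)
Q*(f + (-7 - 1*(-26))) = -36*(0 + (-7 - 1*(-26))) = -36*(0 + (-7 + 26)) = -36*(0 + 19) = -36*19 = -684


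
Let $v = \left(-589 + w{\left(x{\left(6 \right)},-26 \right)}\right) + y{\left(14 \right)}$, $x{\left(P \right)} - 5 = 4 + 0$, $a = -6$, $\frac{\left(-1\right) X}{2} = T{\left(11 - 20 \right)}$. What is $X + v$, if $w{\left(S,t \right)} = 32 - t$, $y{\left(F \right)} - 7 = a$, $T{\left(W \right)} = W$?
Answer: $-512$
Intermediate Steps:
$X = 18$ ($X = - 2 \left(11 - 20\right) = \left(-2\right) \left(-9\right) = 18$)
$x{\left(P \right)} = 9$ ($x{\left(P \right)} = 5 + \left(4 + 0\right) = 5 + 4 = 9$)
$y{\left(F \right)} = 1$ ($y{\left(F \right)} = 7 - 6 = 1$)
$v = -530$ ($v = \left(-589 + \left(32 - -26\right)\right) + 1 = \left(-589 + \left(32 + 26\right)\right) + 1 = \left(-589 + 58\right) + 1 = -531 + 1 = -530$)
$X + v = 18 - 530 = -512$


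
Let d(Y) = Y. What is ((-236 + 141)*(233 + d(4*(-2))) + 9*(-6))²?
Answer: 459202041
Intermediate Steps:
((-236 + 141)*(233 + d(4*(-2))) + 9*(-6))² = ((-236 + 141)*(233 + 4*(-2)) + 9*(-6))² = (-95*(233 - 8) - 54)² = (-95*225 - 54)² = (-21375 - 54)² = (-21429)² = 459202041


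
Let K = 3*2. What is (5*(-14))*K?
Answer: -420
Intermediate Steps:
K = 6
(5*(-14))*K = (5*(-14))*6 = -70*6 = -420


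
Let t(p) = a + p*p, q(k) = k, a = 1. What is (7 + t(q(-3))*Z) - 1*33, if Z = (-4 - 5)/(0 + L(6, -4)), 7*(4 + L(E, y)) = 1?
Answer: -8/3 ≈ -2.6667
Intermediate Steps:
L(E, y) = -27/7 (L(E, y) = -4 + (⅐)*1 = -4 + ⅐ = -27/7)
Z = 7/3 (Z = (-4 - 5)/(0 - 27/7) = -9/(-27/7) = -9*(-7/27) = 7/3 ≈ 2.3333)
t(p) = 1 + p² (t(p) = 1 + p*p = 1 + p²)
(7 + t(q(-3))*Z) - 1*33 = (7 + (1 + (-3)²)*(7/3)) - 1*33 = (7 + (1 + 9)*(7/3)) - 33 = (7 + 10*(7/3)) - 33 = (7 + 70/3) - 33 = 91/3 - 33 = -8/3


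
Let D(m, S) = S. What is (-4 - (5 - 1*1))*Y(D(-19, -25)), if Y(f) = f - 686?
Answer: 5688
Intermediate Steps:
Y(f) = -686 + f
(-4 - (5 - 1*1))*Y(D(-19, -25)) = (-4 - (5 - 1*1))*(-686 - 25) = (-4 - (5 - 1))*(-711) = (-4 - 1*4)*(-711) = (-4 - 4)*(-711) = -8*(-711) = 5688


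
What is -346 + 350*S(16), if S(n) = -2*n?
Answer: -11546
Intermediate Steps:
-346 + 350*S(16) = -346 + 350*(-2*16) = -346 + 350*(-32) = -346 - 11200 = -11546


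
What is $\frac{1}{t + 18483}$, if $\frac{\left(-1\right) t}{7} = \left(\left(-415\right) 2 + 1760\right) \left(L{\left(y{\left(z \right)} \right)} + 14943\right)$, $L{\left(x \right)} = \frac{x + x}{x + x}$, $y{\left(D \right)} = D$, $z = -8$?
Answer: $- \frac{1}{97266957} \approx -1.0281 \cdot 10^{-8}$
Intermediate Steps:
$L{\left(x \right)} = 1$ ($L{\left(x \right)} = \frac{2 x}{2 x} = 2 x \frac{1}{2 x} = 1$)
$t = -97285440$ ($t = - 7 \left(\left(-415\right) 2 + 1760\right) \left(1 + 14943\right) = - 7 \left(-830 + 1760\right) 14944 = - 7 \cdot 930 \cdot 14944 = \left(-7\right) 13897920 = -97285440$)
$\frac{1}{t + 18483} = \frac{1}{-97285440 + 18483} = \frac{1}{-97266957} = - \frac{1}{97266957}$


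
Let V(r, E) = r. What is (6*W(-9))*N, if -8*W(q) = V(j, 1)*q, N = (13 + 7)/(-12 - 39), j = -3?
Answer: 135/17 ≈ 7.9412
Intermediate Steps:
N = -20/51 (N = 20/(-51) = 20*(-1/51) = -20/51 ≈ -0.39216)
W(q) = 3*q/8 (W(q) = -(-3)*q/8 = 3*q/8)
(6*W(-9))*N = (6*((3/8)*(-9)))*(-20/51) = (6*(-27/8))*(-20/51) = -81/4*(-20/51) = 135/17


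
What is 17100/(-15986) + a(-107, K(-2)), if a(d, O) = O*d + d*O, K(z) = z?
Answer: 3412454/7993 ≈ 426.93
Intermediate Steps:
a(d, O) = 2*O*d (a(d, O) = O*d + O*d = 2*O*d)
17100/(-15986) + a(-107, K(-2)) = 17100/(-15986) + 2*(-2)*(-107) = 17100*(-1/15986) + 428 = -8550/7993 + 428 = 3412454/7993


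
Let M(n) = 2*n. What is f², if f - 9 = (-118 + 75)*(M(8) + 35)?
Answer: 4769856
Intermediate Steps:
f = -2184 (f = 9 + (-118 + 75)*(2*8 + 35) = 9 - 43*(16 + 35) = 9 - 43*51 = 9 - 2193 = -2184)
f² = (-2184)² = 4769856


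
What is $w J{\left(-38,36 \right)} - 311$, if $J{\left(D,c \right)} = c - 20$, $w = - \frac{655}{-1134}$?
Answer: $- \frac{171097}{567} \approx -301.76$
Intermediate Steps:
$w = \frac{655}{1134}$ ($w = \left(-655\right) \left(- \frac{1}{1134}\right) = \frac{655}{1134} \approx 0.5776$)
$J{\left(D,c \right)} = -20 + c$
$w J{\left(-38,36 \right)} - 311 = \frac{655 \left(-20 + 36\right)}{1134} - 311 = \frac{655}{1134} \cdot 16 - 311 = \frac{5240}{567} - 311 = - \frac{171097}{567}$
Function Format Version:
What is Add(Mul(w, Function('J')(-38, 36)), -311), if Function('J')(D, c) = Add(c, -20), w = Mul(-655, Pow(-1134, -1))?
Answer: Rational(-171097, 567) ≈ -301.76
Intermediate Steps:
w = Rational(655, 1134) (w = Mul(-655, Rational(-1, 1134)) = Rational(655, 1134) ≈ 0.57760)
Function('J')(D, c) = Add(-20, c)
Add(Mul(w, Function('J')(-38, 36)), -311) = Add(Mul(Rational(655, 1134), Add(-20, 36)), -311) = Add(Mul(Rational(655, 1134), 16), -311) = Add(Rational(5240, 567), -311) = Rational(-171097, 567)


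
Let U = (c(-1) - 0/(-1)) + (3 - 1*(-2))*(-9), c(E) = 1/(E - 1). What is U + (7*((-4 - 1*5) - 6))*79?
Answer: -16681/2 ≈ -8340.5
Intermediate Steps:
c(E) = 1/(-1 + E)
U = -91/2 (U = (1/(-1 - 1) - 0/(-1)) + (3 - 1*(-2))*(-9) = (1/(-2) - 0*(-1)) + (3 + 2)*(-9) = (-½ - 1*0) + 5*(-9) = (-½ + 0) - 45 = -½ - 45 = -91/2 ≈ -45.500)
U + (7*((-4 - 1*5) - 6))*79 = -91/2 + (7*((-4 - 1*5) - 6))*79 = -91/2 + (7*((-4 - 5) - 6))*79 = -91/2 + (7*(-9 - 6))*79 = -91/2 + (7*(-15))*79 = -91/2 - 105*79 = -91/2 - 8295 = -16681/2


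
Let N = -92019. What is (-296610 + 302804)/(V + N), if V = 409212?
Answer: 6194/317193 ≈ 0.019528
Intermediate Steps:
(-296610 + 302804)/(V + N) = (-296610 + 302804)/(409212 - 92019) = 6194/317193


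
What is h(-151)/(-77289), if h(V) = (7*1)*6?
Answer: -14/25763 ≈ -0.00054341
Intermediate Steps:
h(V) = 42 (h(V) = 7*6 = 42)
h(-151)/(-77289) = 42/(-77289) = 42*(-1/77289) = -14/25763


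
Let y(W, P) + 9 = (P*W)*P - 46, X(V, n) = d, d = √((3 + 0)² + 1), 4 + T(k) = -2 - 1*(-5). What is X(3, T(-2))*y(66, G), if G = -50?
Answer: 164945*√10 ≈ 5.2160e+5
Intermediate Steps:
T(k) = -1 (T(k) = -4 + (-2 - 1*(-5)) = -4 + (-2 + 5) = -4 + 3 = -1)
d = √10 (d = √(3² + 1) = √(9 + 1) = √10 ≈ 3.1623)
X(V, n) = √10
y(W, P) = -55 + W*P² (y(W, P) = -9 + ((P*W)*P - 46) = -9 + (W*P² - 46) = -9 + (-46 + W*P²) = -55 + W*P²)
X(3, T(-2))*y(66, G) = √10*(-55 + 66*(-50)²) = √10*(-55 + 66*2500) = √10*(-55 + 165000) = √10*164945 = 164945*√10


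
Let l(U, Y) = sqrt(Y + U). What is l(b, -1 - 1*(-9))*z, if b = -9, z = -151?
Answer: -151*I ≈ -151.0*I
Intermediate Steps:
l(U, Y) = sqrt(U + Y)
l(b, -1 - 1*(-9))*z = sqrt(-9 + (-1 - 1*(-9)))*(-151) = sqrt(-9 + (-1 + 9))*(-151) = sqrt(-9 + 8)*(-151) = sqrt(-1)*(-151) = I*(-151) = -151*I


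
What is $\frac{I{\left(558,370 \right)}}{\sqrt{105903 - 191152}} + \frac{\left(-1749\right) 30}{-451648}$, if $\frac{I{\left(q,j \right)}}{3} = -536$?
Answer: $\frac{26235}{225824} + \frac{1608 i \sqrt{85249}}{85249} \approx 0.11617 + 5.5073 i$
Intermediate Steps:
$I{\left(q,j \right)} = -1608$ ($I{\left(q,j \right)} = 3 \left(-536\right) = -1608$)
$\frac{I{\left(558,370 \right)}}{\sqrt{105903 - 191152}} + \frac{\left(-1749\right) 30}{-451648} = - \frac{1608}{\sqrt{105903 - 191152}} + \frac{\left(-1749\right) 30}{-451648} = - \frac{1608}{\sqrt{-85249}} - - \frac{26235}{225824} = - \frac{1608}{i \sqrt{85249}} + \frac{26235}{225824} = - 1608 \left(- \frac{i \sqrt{85249}}{85249}\right) + \frac{26235}{225824} = \frac{1608 i \sqrt{85249}}{85249} + \frac{26235}{225824} = \frac{26235}{225824} + \frac{1608 i \sqrt{85249}}{85249}$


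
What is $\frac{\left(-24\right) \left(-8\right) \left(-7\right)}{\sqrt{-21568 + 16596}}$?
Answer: $\frac{672 i \sqrt{1243}}{1243} \approx 19.06 i$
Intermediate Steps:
$\frac{\left(-24\right) \left(-8\right) \left(-7\right)}{\sqrt{-21568 + 16596}} = \frac{192 \left(-7\right)}{\sqrt{-4972}} = - \frac{1344}{2 i \sqrt{1243}} = - 1344 \left(- \frac{i \sqrt{1243}}{2486}\right) = \frac{672 i \sqrt{1243}}{1243}$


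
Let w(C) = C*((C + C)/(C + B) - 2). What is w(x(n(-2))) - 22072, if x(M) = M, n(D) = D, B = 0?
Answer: -22072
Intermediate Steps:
w(C) = 0 (w(C) = C*((C + C)/(C + 0) - 2) = C*((2*C)/C - 2) = C*(2 - 2) = C*0 = 0)
w(x(n(-2))) - 22072 = 0 - 22072 = -22072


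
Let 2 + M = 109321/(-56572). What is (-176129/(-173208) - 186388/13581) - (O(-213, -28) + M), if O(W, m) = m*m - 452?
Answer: -3779092875142261/11089704728088 ≈ -340.77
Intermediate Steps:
O(W, m) = -452 + m² (O(W, m) = m² - 452 = -452 + m²)
M = -222465/56572 (M = -2 + 109321/(-56572) = -2 + 109321*(-1/56572) = -2 - 109321/56572 = -222465/56572 ≈ -3.9324)
(-176129/(-173208) - 186388/13581) - (O(-213, -28) + M) = (-176129/(-173208) - 186388/13581) - ((-452 + (-28)²) - 222465/56572) = (-176129*(-1/173208) - 186388*1/13581) - ((-452 + 784) - 222465/56572) = (176129/173208 - 186388/13581) - (332 - 222465/56572) = -9963961585/784112616 - 1*18559439/56572 = -9963961585/784112616 - 18559439/56572 = -3779092875142261/11089704728088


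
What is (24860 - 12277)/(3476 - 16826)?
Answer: -12583/13350 ≈ -0.94255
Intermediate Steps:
(24860 - 12277)/(3476 - 16826) = 12583/(-13350) = 12583*(-1/13350) = -12583/13350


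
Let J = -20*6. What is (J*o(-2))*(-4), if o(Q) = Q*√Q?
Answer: -960*I*√2 ≈ -1357.6*I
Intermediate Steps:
J = -120
o(Q) = Q^(3/2)
(J*o(-2))*(-4) = -(-240)*I*√2*(-4) = (240*I*√2)*(-4) = -960*I*√2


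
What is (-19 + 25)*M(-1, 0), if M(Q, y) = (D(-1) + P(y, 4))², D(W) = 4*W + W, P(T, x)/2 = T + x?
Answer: 54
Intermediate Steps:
P(T, x) = 2*T + 2*x (P(T, x) = 2*(T + x) = 2*T + 2*x)
D(W) = 5*W
M(Q, y) = (3 + 2*y)² (M(Q, y) = (5*(-1) + (2*y + 2*4))² = (-5 + (2*y + 8))² = (-5 + (8 + 2*y))² = (3 + 2*y)²)
(-19 + 25)*M(-1, 0) = (-19 + 25)*(3 + 2*0)² = 6*(3 + 0)² = 6*3² = 6*9 = 54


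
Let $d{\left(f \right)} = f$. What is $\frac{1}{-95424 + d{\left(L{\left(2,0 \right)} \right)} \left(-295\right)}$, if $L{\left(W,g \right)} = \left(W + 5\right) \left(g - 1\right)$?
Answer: $- \frac{1}{93359} \approx -1.0711 \cdot 10^{-5}$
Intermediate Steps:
$L{\left(W,g \right)} = \left(-1 + g\right) \left(5 + W\right)$ ($L{\left(W,g \right)} = \left(5 + W\right) \left(-1 + g\right) = \left(-1 + g\right) \left(5 + W\right)$)
$\frac{1}{-95424 + d{\left(L{\left(2,0 \right)} \right)} \left(-295\right)} = \frac{1}{-95424 + \left(-5 - 2 + 5 \cdot 0 + 2 \cdot 0\right) \left(-295\right)} = \frac{1}{-95424 + \left(-5 - 2 + 0 + 0\right) \left(-295\right)} = \frac{1}{-95424 - -2065} = \frac{1}{-95424 + 2065} = \frac{1}{-93359} = - \frac{1}{93359}$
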